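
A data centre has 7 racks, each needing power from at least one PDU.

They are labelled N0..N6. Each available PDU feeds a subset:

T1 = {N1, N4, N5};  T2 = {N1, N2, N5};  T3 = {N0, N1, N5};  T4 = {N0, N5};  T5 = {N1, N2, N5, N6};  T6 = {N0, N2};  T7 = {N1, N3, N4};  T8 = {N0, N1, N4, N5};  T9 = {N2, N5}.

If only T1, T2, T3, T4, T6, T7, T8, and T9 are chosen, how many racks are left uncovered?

1

Union of T1, T2, T3, T4, T6, T7, T8, T9 = {N0, N1, N2, N3, N4, N5}.
Not covered: N6 — 1 rack.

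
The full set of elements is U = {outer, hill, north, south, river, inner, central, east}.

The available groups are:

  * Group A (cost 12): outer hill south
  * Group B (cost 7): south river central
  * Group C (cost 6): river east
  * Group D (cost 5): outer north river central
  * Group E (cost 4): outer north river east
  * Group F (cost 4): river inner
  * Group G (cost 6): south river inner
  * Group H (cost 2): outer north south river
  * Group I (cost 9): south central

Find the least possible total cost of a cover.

A, D, E, F together cover every element (A ∪ D ∪ E ∪ F = {outer, hill, north, south, river, inner, central, east}); total cost 12 + 5 + 4 + 4 = 25.
The greedy pick H, E, F, D, A costs 27; no covering selection beats 25.

25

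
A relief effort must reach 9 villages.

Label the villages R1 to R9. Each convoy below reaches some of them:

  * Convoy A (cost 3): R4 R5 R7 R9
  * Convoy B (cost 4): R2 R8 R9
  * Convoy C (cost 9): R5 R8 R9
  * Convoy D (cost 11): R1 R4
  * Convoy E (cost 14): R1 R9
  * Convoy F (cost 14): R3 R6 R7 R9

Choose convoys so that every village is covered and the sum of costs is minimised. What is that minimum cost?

A, B, D, F together cover every village (A ∪ B ∪ D ∪ F = {R1, R2, R3, R4, R5, R6, R7, R8, R9}); total cost 3 + 4 + 11 + 14 = 32.
No covering selection has total cost below 32.

32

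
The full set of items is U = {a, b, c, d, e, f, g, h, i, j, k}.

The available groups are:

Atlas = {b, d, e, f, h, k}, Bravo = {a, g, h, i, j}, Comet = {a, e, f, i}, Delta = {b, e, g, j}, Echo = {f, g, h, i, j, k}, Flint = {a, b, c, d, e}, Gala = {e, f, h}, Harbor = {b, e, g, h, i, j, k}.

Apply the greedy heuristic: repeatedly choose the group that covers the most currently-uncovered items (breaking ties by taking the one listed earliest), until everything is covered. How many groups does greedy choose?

Greedy: pick Harbor (covers 7 new) → pick Flint (covers 3 new) → pick Atlas (covers 1 new). Total picks: 3.
(The true minimum cover uses only 2 groups, so greedy is not optimal here.)

3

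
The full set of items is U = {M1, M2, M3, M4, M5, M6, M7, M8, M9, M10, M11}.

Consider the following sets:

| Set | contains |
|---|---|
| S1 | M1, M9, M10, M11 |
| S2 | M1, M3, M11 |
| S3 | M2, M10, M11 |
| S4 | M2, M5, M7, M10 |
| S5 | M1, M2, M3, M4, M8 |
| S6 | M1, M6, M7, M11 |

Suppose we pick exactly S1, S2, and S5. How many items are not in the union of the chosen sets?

3

Union of S1, S2, S5 = {M1, M2, M3, M4, M8, M9, M10, M11}.
Not covered: M5, M6, M7 — 3 items.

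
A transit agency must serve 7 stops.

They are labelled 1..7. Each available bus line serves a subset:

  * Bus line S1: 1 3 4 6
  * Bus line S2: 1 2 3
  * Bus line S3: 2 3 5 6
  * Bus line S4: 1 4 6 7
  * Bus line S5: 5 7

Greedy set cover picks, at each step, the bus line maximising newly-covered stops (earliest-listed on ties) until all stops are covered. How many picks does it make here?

3

Greedy: pick S1 (covers 4 new) → pick S3 (covers 2 new) → pick S4 (covers 1 new). Total picks: 3.
(The true minimum cover uses only 2 bus lines, so greedy is not optimal here.)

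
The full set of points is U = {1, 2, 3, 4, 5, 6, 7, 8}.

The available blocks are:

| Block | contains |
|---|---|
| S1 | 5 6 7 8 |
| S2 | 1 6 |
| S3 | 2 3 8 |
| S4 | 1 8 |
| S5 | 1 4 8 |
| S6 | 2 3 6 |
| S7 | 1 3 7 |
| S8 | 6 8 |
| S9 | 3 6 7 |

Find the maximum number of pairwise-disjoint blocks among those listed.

2

S4, S9 are pairwise disjoint (S4={1,8}; S9={3,6,7}).
Every remaining block overlaps one of these, and no 3 of the listed blocks are pairwise disjoint, so 2 is the maximum.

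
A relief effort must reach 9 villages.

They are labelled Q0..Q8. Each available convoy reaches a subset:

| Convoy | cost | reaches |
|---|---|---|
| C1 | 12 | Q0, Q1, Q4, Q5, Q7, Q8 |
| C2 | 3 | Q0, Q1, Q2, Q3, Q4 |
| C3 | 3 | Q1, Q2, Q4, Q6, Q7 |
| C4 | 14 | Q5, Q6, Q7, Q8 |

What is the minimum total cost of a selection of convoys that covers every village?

17

C2, C4 together cover every village (C2 ∪ C4 = {Q0, Q1, Q2, Q3, Q4, Q5, Q6, Q7, Q8}); total cost 3 + 14 = 17.
The greedy pick C2, C3, C1 costs 18; no covering selection beats 17.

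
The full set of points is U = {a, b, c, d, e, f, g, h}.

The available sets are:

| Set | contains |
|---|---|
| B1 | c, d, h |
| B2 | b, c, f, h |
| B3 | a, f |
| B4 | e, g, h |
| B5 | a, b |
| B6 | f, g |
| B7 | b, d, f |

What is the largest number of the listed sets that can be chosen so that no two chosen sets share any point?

3

B1, B5, B6 are pairwise disjoint (B1={c,d,h}; B5={a,b}; B6={f,g}).
Every remaining set overlaps one of these, and no 4 of the listed sets are pairwise disjoint, so 3 is the maximum.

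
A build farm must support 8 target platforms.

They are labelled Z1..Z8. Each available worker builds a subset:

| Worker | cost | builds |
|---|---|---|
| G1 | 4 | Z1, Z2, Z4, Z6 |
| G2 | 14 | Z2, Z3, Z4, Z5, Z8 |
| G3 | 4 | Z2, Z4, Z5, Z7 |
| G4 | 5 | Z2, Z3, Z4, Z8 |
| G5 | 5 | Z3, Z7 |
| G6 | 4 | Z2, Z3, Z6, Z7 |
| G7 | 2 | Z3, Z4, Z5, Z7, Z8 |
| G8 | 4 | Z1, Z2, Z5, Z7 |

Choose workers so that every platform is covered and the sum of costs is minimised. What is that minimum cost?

6

G1, G7 together cover every platform (G1 ∪ G7 = {Z1, Z2, Z3, Z4, Z5, Z6, Z7, Z8}); total cost 4 + 2 = 6.
No covering selection has total cost below 6.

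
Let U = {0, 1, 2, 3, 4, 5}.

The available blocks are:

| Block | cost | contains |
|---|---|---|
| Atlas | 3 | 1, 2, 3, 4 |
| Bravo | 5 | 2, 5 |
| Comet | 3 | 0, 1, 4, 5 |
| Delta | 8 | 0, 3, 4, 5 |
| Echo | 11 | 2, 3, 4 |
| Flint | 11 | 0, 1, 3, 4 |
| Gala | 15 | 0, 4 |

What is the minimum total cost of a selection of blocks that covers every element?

6

Atlas, Comet together cover every element (Atlas ∪ Comet = {0, 1, 2, 3, 4, 5}); total cost 3 + 3 = 6.
No covering selection has total cost below 6.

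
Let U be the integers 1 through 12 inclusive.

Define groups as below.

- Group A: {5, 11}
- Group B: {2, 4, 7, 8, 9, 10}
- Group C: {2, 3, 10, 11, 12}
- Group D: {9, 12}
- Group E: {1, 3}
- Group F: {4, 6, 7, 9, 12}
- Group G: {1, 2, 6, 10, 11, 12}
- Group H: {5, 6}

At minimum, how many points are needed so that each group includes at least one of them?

The 4 points {1, 4, 5, 12} hit every group.
No choice of 3 points meets every group, so 4 is the minimum.

4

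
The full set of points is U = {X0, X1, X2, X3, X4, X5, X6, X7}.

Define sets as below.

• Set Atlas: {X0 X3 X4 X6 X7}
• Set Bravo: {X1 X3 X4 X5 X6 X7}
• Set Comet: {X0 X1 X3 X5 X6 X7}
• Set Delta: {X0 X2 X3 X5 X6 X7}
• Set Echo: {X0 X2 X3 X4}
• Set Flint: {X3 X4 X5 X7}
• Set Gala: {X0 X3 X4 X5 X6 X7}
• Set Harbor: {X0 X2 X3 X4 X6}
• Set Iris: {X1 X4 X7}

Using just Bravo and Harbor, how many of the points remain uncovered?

Union of Bravo, Harbor = {X0, X1, X2, X3, X4, X5, X6, X7} — that's every point, so 0 are uncovered.

0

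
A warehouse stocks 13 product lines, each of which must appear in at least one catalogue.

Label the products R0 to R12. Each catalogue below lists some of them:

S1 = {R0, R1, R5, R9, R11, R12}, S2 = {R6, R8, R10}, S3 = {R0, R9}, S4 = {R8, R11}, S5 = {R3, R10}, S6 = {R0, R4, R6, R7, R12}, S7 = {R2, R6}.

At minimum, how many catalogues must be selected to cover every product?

5

S1 and S4 and S5 and S6 and S7 together: S1 ∪ S4 ∪ S5 ∪ S6 ∪ S7 = {R0, R1, R2, R3, R4, R5, R6, R7, R8, R9, R10, R11, R12} — every product is covered.
No 4 of the 7 catalogues cover everything (all 35 combinations miss at least one product), so 5 is optimal.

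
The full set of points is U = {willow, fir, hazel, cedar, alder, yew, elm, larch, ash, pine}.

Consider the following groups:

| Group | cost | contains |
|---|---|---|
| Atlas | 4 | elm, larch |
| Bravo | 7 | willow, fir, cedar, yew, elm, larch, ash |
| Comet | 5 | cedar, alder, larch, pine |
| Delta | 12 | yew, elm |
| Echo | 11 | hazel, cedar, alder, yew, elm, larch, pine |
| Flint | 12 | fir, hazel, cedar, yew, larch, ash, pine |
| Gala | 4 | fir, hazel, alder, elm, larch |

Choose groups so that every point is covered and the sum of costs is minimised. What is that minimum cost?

16

Bravo, Comet, Gala together cover every point (Bravo ∪ Comet ∪ Gala = {willow, fir, hazel, cedar, alder, yew, elm, larch, ash, pine}); total cost 7 + 5 + 4 = 16.
No covering selection has total cost below 16.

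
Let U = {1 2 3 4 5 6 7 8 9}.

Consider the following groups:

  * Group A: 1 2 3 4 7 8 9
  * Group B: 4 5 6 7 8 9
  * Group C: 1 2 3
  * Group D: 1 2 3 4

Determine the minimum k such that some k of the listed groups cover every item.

A and B cover everything between them: the union {1, 2, 3, 4, 5, 6, 7, 8, 9} is all of U.
No single group has all 9 items (the largest, A, has 7), so 2 is optimal.

2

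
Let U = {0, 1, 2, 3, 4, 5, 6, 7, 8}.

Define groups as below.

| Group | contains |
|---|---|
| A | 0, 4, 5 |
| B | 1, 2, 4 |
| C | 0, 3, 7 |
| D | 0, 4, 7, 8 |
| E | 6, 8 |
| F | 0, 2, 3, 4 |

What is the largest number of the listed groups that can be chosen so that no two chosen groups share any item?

B, C, E are pairwise disjoint (B={1,2,4}; C={0,3,7}; E={6,8}).
Every remaining group overlaps one of these, and no 4 of the listed groups are pairwise disjoint, so 3 is the maximum.

3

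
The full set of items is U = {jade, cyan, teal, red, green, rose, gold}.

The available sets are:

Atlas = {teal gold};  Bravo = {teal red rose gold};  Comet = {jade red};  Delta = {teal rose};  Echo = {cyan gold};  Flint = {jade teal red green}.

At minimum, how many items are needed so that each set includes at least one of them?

Take H = {teal, red, gold}. Each listed set contains at least one of these, so H is a hitting set of size 3.
The sets Comet, Delta, Echo are pairwise disjoint, so any hitting set needs a separate item for each — at least 3. Hence 3 is optimal.

3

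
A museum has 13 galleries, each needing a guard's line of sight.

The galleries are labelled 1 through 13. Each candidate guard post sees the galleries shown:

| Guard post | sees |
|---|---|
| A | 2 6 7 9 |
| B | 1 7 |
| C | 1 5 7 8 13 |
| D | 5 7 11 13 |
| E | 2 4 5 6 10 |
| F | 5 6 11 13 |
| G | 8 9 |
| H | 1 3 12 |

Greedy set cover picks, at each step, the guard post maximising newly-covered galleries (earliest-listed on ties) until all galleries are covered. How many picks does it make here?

5

Greedy: pick C (covers 5 new) → pick E (covers 4 new) → pick H (covers 2 new) → pick A (covers 1 new) → pick D (covers 1 new). Total picks: 5.
(The true minimum cover uses only 4 guard posts, so greedy is not optimal here.)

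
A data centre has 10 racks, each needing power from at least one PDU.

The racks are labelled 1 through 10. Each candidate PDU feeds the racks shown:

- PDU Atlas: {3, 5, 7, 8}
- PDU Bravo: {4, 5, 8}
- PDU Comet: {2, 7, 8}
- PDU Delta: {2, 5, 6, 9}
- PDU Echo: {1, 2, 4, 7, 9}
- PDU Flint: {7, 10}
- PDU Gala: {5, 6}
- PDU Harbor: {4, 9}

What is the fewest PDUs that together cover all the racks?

4

Take {Atlas, Delta, Echo, Flint}. Their union is {1, 2, 3, 4, 5, 6, 7, 8, 9, 10}, which is all 10 racks.
No 3 of the 8 PDUs cover everything (all 56 combinations miss at least one rack), so 4 is optimal.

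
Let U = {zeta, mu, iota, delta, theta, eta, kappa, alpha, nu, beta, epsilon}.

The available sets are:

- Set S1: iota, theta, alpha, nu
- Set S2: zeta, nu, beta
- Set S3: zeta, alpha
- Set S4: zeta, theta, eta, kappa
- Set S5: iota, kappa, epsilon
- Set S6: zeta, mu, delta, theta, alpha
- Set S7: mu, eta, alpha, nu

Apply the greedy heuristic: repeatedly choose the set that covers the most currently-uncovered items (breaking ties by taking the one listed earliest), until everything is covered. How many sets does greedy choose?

Greedy: pick S6 (covers 5 new) → pick S5 (covers 3 new) → pick S2 (covers 2 new) → pick S4 (covers 1 new). Total picks: 4.

4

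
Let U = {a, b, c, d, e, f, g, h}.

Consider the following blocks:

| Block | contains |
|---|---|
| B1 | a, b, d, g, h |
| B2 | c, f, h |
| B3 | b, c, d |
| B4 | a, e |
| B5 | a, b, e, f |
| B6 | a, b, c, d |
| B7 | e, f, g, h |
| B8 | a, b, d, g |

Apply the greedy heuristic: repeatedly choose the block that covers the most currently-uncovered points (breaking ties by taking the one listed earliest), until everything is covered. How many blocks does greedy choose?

3

Greedy: pick B1 (covers 5 new) → pick B2 (covers 2 new) → pick B4 (covers 1 new). Total picks: 3.
(The true minimum cover uses only 2 blocks, so greedy is not optimal here.)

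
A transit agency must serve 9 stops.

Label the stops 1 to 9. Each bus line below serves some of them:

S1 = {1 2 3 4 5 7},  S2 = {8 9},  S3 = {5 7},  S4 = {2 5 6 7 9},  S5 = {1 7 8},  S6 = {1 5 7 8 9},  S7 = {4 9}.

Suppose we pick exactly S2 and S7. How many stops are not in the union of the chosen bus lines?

6

Union of S2, S7 = {4, 8, 9}.
Not covered: 1, 2, 3, 5, 6, 7 — 6 stops.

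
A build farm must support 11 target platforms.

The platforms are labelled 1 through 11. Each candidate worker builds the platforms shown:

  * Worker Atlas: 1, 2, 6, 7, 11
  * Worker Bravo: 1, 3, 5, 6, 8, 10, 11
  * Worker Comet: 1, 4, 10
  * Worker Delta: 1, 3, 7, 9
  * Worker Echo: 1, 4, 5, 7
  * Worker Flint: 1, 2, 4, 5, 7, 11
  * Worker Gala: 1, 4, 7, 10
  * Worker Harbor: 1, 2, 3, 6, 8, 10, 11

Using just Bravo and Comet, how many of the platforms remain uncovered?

3

Union of Bravo, Comet = {1, 3, 4, 5, 6, 8, 10, 11}.
Not covered: 2, 7, 9 — 3 platforms.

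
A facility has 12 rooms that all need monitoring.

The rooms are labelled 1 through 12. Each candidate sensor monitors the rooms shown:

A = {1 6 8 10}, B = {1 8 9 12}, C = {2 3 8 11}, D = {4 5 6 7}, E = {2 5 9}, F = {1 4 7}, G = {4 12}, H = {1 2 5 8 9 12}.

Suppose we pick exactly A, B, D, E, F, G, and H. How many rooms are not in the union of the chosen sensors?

Union of A, B, D, E, F, G, H = {1, 2, 4, 5, 6, 7, 8, 9, 10, 12}.
Not covered: 3, 11 — 2 rooms.

2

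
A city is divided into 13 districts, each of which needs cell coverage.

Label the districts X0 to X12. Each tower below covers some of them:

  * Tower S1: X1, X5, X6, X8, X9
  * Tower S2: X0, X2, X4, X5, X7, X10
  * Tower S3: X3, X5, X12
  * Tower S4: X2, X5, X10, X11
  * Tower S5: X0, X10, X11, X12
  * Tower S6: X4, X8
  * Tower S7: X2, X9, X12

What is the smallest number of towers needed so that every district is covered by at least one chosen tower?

4

Take {S1, S2, S3, S5}. Their union is {X0, X1, X2, X3, X4, X5, X6, X7, X8, X9, X10, X11, X12}, which is all 13 districts.
No 3 of the 7 towers cover everything (all 35 combinations miss at least one district), so 4 is optimal.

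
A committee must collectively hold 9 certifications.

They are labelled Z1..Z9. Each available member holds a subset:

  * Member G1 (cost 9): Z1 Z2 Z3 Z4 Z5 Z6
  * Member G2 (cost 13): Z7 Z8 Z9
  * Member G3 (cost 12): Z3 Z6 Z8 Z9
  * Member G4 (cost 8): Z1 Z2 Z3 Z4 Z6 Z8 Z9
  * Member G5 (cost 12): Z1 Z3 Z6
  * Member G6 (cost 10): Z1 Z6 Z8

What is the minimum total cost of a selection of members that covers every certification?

22

G1, G2 together cover every certification (G1 ∪ G2 = {Z1, Z2, Z3, Z4, Z5, Z6, Z7, Z8, Z9}); total cost 9 + 13 = 22.
The greedy pick G4, G1, G2 costs 30; no covering selection beats 22.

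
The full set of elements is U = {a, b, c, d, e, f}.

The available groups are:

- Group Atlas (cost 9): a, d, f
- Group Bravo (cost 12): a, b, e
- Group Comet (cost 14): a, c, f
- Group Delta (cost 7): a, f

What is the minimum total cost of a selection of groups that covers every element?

35

Atlas, Bravo, Comet together cover every element (Atlas ∪ Bravo ∪ Comet = {a, b, c, d, e, f}); total cost 9 + 12 + 14 = 35.
No covering selection has total cost below 35.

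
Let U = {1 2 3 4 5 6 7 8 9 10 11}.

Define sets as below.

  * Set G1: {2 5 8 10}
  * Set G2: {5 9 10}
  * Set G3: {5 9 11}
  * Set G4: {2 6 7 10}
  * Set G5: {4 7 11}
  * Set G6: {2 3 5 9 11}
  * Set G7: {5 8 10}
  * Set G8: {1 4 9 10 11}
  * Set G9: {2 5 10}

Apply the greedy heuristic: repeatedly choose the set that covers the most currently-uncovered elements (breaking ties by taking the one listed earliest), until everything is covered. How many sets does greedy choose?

4

Greedy: pick G6 (covers 5 new) → pick G4 (covers 3 new) → pick G8 (covers 2 new) → pick G1 (covers 1 new). Total picks: 4.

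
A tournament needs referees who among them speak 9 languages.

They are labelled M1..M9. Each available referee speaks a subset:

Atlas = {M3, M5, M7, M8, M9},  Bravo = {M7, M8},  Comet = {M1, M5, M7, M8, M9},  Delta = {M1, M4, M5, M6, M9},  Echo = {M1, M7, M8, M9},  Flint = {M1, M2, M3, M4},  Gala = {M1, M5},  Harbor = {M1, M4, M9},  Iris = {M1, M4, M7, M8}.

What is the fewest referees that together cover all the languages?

3

Take {Comet, Delta, Flint}. Their union is {M1, M2, M3, M4, M5, M6, M7, M8, M9}, which is all 9 languages.
Only Flint contains M2, so Flint is forced; the remaining 5 languages need at least 2 more referees (each remaining referee adds at most 4) — so at least 3 referees are needed, and 3 is optimal.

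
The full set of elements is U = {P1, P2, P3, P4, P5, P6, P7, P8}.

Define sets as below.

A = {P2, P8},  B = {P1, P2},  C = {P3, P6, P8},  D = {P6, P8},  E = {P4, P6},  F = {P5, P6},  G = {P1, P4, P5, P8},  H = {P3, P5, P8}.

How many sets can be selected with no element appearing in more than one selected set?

B, E, H are pairwise disjoint (B={P1,P2}; E={P4,P6}; H={P3,P5,P8}).
Every remaining set overlaps one of these, and no 4 of the listed sets are pairwise disjoint, so 3 is the maximum.

3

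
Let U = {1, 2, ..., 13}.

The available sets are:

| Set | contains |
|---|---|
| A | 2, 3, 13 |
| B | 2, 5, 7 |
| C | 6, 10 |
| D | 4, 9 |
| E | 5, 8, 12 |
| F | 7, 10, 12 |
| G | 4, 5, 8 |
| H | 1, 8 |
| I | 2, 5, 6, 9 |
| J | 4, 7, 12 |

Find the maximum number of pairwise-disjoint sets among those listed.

4

A, C, H, J are pairwise disjoint (A={2,3,13}; C={6,10}; H={1,8}; J={4,7,12}).
Every remaining set overlaps one of these, and no 5 of the listed sets are pairwise disjoint, so 4 is the maximum.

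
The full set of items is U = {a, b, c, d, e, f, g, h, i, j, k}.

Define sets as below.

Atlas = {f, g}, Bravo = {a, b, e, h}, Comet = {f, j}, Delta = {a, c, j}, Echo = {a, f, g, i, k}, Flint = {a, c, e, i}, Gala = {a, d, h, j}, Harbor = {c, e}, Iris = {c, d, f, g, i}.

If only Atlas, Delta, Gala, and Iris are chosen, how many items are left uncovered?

Union of Atlas, Delta, Gala, Iris = {a, c, d, f, g, h, i, j}.
Not covered: b, e, k — 3 items.

3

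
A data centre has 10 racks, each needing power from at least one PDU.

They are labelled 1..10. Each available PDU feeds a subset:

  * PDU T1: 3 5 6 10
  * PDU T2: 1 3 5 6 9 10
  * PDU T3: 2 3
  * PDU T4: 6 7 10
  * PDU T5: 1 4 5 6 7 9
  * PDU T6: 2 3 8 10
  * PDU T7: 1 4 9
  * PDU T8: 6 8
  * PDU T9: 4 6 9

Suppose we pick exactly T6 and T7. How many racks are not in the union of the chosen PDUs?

Union of T6, T7 = {1, 2, 3, 4, 8, 9, 10}.
Not covered: 5, 6, 7 — 3 racks.

3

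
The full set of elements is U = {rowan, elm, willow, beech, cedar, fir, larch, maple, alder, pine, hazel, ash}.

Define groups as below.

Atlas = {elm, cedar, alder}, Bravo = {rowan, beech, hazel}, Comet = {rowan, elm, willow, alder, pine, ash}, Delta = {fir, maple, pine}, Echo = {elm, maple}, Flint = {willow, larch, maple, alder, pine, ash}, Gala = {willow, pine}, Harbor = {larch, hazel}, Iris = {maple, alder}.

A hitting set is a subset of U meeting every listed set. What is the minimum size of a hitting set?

The 4 elements {willow, maple, alder, hazel} hit every group.
No choice of 3 elements meets every group, so 4 is the minimum.

4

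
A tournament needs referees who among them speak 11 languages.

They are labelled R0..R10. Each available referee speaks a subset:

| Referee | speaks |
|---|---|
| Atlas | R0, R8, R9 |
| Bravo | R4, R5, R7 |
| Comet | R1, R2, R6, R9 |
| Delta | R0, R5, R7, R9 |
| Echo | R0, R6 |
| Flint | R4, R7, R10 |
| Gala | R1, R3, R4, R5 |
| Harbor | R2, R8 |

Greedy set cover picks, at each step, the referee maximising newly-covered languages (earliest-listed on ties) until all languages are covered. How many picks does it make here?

5

Greedy: pick Comet (covers 4 new) → pick Bravo (covers 3 new) → pick Atlas (covers 2 new) → pick Flint (covers 1 new) → pick Gala (covers 1 new). Total picks: 5.
(The true minimum cover uses only 4 referees, so greedy is not optimal here.)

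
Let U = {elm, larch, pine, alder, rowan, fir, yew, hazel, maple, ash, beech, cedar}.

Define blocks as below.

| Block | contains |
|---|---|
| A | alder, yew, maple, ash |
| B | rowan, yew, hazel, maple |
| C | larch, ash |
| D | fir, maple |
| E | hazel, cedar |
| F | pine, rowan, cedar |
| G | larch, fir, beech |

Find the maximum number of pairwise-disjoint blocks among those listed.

3

A, E, G are pairwise disjoint (A={alder,yew,maple,ash}; E={hazel,cedar}; G={larch,fir,beech}).
Every remaining block overlaps one of these, and no 4 of the listed blocks are pairwise disjoint, so 3 is the maximum.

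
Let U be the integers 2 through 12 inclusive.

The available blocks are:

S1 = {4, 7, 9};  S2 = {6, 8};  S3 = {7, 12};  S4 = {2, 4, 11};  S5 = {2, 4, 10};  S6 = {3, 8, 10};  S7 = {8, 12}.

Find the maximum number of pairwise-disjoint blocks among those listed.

3

S2, S3, S4 are pairwise disjoint (S2={6,8}; S3={7,12}; S4={2,4,11}).
Every remaining block overlaps one of these, and no 4 of the listed blocks are pairwise disjoint, so 3 is the maximum.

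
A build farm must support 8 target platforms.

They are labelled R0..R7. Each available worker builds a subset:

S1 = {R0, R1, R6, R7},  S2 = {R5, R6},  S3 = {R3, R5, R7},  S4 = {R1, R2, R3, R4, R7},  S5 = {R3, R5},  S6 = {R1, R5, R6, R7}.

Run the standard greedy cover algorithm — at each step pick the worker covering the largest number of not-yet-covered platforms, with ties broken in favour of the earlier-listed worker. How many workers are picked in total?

Greedy: pick S4 (covers 5 new) → pick S1 (covers 2 new) → pick S2 (covers 1 new). Total picks: 3.

3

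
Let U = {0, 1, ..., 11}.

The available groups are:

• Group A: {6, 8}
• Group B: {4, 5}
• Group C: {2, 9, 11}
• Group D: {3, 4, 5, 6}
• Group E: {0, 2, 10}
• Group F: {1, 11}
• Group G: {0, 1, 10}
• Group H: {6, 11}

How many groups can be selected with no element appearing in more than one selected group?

4

A, B, E, F are pairwise disjoint (A={6,8}; B={4,5}; E={0,2,10}; F={1,11}).
Every remaining group overlaps one of these, and no 5 of the listed groups are pairwise disjoint, so 4 is the maximum.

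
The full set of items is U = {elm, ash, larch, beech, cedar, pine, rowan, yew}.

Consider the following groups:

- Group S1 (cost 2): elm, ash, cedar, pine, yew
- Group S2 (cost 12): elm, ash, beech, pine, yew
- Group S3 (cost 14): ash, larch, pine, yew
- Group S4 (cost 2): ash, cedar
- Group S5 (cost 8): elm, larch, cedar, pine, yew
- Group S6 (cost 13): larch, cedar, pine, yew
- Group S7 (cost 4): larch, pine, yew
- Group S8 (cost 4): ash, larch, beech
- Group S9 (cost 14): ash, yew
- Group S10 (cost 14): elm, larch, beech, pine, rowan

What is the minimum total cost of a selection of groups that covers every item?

S1, S10 together cover every item (S1 ∪ S10 = {elm, ash, larch, beech, cedar, pine, rowan, yew}); total cost 2 + 14 = 16.
The greedy pick S1, S8, S10 costs 20; no covering selection beats 16.

16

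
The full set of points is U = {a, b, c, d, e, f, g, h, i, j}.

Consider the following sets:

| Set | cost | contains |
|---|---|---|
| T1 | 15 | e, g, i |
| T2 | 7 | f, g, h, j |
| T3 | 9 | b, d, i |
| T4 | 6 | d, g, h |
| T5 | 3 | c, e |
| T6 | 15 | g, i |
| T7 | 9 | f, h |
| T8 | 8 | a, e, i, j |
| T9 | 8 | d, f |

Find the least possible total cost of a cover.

T2, T3, T5, T8 together cover every point (T2 ∪ T3 ∪ T5 ∪ T8 = {a, b, c, d, e, f, g, h, i, j}); total cost 7 + 9 + 3 + 8 = 27.
No covering selection has total cost below 27.

27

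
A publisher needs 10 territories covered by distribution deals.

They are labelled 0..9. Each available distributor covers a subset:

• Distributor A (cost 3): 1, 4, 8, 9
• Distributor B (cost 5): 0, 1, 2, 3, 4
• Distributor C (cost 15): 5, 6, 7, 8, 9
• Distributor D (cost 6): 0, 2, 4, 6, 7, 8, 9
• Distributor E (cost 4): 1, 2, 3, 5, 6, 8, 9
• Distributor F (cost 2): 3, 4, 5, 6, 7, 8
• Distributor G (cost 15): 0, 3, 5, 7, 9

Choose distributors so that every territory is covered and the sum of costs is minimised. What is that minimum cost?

10

A, B, F together cover every territory (A ∪ B ∪ F = {0, 1, 2, 3, 4, 5, 6, 7, 8, 9}); total cost 3 + 5 + 2 = 10.
The greedy pick F, E, B costs 11; no covering selection beats 10.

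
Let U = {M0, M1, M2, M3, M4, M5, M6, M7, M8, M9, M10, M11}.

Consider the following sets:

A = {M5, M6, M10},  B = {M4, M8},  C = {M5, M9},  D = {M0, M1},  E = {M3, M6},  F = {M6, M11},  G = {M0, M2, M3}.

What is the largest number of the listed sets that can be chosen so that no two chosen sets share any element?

4

B, C, D, E are pairwise disjoint (B={M4,M8}; C={M5,M9}; D={M0,M1}; E={M3,M6}).
Every remaining set overlaps one of these, and no 5 of the listed sets are pairwise disjoint, so 4 is the maximum.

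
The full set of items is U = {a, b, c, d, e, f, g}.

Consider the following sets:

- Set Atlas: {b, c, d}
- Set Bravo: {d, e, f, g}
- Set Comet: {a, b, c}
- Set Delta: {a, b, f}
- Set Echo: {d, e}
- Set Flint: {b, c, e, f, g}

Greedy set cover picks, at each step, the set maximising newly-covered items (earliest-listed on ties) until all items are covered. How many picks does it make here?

Greedy: pick Flint (covers 5 new) → pick Atlas (covers 1 new) → pick Comet (covers 1 new). Total picks: 3.
(The true minimum cover uses only 2 sets, so greedy is not optimal here.)

3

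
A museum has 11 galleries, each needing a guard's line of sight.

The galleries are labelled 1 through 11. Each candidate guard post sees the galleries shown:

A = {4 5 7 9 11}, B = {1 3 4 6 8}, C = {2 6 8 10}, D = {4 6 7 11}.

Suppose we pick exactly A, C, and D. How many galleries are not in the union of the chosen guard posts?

Union of A, C, D = {2, 4, 5, 6, 7, 8, 9, 10, 11}.
Not covered: 1, 3 — 2 galleries.

2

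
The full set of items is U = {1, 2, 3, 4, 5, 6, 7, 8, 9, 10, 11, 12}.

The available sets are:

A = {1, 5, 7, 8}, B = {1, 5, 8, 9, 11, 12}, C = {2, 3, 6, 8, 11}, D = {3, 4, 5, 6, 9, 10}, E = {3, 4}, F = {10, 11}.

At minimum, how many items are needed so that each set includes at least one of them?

3

Take H = {1, 3, 11}. Each listed set contains at least one of these, so H is a hitting set of size 3.
The sets A, E, F are pairwise disjoint, so any hitting set needs a separate item for each — at least 3. Hence 3 is optimal.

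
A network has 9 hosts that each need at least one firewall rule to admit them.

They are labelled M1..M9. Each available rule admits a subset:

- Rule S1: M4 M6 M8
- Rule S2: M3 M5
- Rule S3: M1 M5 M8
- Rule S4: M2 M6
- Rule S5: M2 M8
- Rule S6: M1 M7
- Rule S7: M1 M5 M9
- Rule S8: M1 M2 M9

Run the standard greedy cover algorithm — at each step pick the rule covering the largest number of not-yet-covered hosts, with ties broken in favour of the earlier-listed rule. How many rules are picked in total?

Greedy: pick S1 (covers 3 new) → pick S7 (covers 3 new) → pick S2 (covers 1 new) → pick S4 (covers 1 new) → pick S6 (covers 1 new). Total picks: 5.
(The true minimum cover uses only 4 rules, so greedy is not optimal here.)

5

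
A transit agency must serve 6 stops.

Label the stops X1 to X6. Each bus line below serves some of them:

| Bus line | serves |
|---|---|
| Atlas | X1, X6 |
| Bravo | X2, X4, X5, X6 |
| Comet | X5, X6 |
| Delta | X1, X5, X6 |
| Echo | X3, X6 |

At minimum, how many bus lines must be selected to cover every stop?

3

Atlas and Bravo and Echo together: Atlas ∪ Bravo ∪ Echo = {X1, X2, X3, X4, X5, X6} — every stop is covered.
Only Bravo contains X2, so Bravo is forced; the remaining 2 stops need at least 2 more bus lines (each remaining bus line adds at most 1) — so at least 3 bus lines are needed, and 3 is optimal.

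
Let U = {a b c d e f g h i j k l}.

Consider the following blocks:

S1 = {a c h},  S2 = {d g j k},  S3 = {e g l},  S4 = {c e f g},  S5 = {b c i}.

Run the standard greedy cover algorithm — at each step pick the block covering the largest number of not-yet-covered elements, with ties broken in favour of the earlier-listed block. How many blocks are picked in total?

5

Greedy: pick S2 (covers 4 new) → pick S1 (covers 3 new) → pick S3 (covers 2 new) → pick S5 (covers 2 new) → pick S4 (covers 1 new). Total picks: 5.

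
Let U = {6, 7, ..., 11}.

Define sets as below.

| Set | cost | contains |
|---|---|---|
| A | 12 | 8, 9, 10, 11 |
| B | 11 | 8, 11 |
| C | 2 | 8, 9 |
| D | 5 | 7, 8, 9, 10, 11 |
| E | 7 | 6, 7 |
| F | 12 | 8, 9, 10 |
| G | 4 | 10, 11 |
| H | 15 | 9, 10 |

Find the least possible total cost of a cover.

D, E together cover every element (D ∪ E = {6, 7, 8, 9, 10, 11}); total cost 5 + 7 = 12.
The greedy pick C, D, E costs 14; no covering selection beats 12.

12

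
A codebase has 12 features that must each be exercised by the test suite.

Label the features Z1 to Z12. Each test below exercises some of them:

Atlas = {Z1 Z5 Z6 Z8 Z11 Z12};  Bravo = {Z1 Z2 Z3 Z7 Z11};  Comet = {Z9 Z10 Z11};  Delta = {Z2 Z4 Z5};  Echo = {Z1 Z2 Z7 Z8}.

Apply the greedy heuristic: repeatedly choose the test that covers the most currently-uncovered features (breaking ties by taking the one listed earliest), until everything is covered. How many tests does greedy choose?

4

Greedy: pick Atlas (covers 6 new) → pick Bravo (covers 3 new) → pick Comet (covers 2 new) → pick Delta (covers 1 new). Total picks: 4.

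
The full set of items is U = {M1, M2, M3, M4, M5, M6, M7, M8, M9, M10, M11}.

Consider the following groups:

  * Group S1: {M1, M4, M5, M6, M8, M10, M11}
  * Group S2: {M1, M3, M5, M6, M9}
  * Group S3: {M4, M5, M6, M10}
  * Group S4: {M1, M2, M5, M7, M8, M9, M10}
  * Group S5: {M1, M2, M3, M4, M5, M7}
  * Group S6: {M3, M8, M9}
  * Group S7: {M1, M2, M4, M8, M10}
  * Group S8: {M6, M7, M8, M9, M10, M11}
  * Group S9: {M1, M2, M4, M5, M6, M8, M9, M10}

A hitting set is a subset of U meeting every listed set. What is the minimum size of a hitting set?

H = {M3, M10} meets every group (each contains at least one member of H), and |H| = 2.
The groups S3, S6 are pairwise disjoint, so any hitting set needs a separate item for each — at least 2. Hence 2 is optimal.

2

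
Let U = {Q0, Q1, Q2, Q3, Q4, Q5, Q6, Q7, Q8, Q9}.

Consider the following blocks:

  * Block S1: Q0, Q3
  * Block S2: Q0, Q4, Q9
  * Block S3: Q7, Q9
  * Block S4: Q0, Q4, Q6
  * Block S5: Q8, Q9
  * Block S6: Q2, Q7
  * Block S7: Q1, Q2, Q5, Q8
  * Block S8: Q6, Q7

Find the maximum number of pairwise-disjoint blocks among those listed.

3

S4, S5, S6 are pairwise disjoint (S4={Q0,Q4,Q6}; S5={Q8,Q9}; S6={Q2,Q7}).
Every remaining block overlaps one of these, and no 4 of the listed blocks are pairwise disjoint, so 3 is the maximum.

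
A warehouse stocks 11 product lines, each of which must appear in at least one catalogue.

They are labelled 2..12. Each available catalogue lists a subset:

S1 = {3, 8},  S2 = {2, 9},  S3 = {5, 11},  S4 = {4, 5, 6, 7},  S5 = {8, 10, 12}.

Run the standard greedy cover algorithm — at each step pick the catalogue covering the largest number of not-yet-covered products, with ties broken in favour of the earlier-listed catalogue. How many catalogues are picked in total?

5

Greedy: pick S4 (covers 4 new) → pick S5 (covers 3 new) → pick S2 (covers 2 new) → pick S1 (covers 1 new) → pick S3 (covers 1 new). Total picks: 5.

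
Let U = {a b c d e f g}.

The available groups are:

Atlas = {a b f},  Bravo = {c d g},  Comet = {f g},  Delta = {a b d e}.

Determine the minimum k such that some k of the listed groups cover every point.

Atlas and Bravo and Delta together: Atlas ∪ Bravo ∪ Delta = {a, b, c, d, e, f, g} — every point is covered.
Only Bravo contains c, so Bravo is forced; the remaining 4 points need at least 2 more groups (each remaining group adds at most 3) — so at least 3 groups are needed, and 3 is optimal.

3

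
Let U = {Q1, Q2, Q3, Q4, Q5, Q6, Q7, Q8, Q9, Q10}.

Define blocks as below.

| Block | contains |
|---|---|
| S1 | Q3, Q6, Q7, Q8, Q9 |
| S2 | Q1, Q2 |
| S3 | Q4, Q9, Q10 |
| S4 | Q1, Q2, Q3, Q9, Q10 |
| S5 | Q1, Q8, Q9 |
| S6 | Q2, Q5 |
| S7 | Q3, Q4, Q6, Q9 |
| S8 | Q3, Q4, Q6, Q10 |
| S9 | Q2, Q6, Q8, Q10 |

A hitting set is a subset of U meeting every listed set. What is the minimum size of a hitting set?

3

Take H = {Q2, Q4, Q9}. Each listed block contains at least one of these, so H is a hitting set of size 3.
The blocks S5, S6, S8 are pairwise disjoint, so any hitting set needs a separate element for each — at least 3. Hence 3 is optimal.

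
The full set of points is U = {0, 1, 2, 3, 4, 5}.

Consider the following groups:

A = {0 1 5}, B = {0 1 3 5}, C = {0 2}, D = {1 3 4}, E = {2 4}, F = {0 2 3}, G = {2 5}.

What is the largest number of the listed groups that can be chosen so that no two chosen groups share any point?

2

C, D are pairwise disjoint (C={0,2}; D={1,3,4}).
Every remaining group overlaps one of these, and no 3 of the listed groups are pairwise disjoint, so 2 is the maximum.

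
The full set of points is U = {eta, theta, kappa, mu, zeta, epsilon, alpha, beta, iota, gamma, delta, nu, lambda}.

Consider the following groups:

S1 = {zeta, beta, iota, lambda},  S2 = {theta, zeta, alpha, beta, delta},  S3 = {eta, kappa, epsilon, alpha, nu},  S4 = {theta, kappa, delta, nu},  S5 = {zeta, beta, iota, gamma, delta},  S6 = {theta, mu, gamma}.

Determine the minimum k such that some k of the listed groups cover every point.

S1 and S2 and S3 and S6 together: S1 ∪ S2 ∪ S3 ∪ S6 = {eta, theta, kappa, mu, zeta, epsilon, alpha, beta, iota, gamma, delta, nu, lambda} — every point is covered.
No 3 of the 6 groups cover everything (all 20 combinations miss at least one point), so 4 is optimal.

4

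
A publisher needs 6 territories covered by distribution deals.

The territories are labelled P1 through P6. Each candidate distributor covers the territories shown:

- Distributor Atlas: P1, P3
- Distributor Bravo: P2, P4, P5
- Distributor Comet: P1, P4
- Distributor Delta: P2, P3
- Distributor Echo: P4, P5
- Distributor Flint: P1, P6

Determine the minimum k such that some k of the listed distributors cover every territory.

3

Bravo and Delta and Flint together: Bravo ∪ Delta ∪ Flint = {P1, P2, P3, P4, P5, P6} — every territory is covered.
Only Flint contains P6, so Flint is forced; the remaining 4 territories need at least 2 more distributors (each remaining distributor adds at most 3) — so at least 3 distributors are needed, and 3 is optimal.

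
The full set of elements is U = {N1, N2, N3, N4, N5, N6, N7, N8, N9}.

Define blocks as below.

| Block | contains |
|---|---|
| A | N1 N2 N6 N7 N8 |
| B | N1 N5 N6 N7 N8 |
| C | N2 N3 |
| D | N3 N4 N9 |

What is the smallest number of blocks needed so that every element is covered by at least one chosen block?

3

A and B and D together: A ∪ B ∪ D = {N1, N2, N3, N4, N5, N6, N7, N8, N9} — every element is covered.
Only D contains N4, so D is forced; the remaining 6 elements need at least 2 more blocks (each remaining block adds at most 5) — so at least 3 blocks are needed, and 3 is optimal.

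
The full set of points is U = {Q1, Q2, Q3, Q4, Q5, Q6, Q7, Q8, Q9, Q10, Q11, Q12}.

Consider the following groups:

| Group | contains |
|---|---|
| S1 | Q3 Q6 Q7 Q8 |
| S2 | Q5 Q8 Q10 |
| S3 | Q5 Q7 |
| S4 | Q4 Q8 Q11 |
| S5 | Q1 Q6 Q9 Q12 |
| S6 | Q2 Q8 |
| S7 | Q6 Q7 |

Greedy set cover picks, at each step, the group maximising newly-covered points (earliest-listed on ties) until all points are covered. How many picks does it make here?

5

Greedy: pick S1 (covers 4 new) → pick S5 (covers 3 new) → pick S2 (covers 2 new) → pick S4 (covers 2 new) → pick S6 (covers 1 new). Total picks: 5.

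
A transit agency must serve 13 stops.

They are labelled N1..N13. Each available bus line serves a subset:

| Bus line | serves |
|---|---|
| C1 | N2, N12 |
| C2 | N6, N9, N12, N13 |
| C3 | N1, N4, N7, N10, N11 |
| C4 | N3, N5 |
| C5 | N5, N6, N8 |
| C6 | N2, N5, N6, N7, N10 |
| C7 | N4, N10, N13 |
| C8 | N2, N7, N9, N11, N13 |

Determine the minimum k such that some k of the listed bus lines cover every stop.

5

Take {C1, C2, C3, C4, C5}. Their union is {N1, N2, N3, N4, N5, N6, N7, N8, N9, N10, N11, N12, N13}, which is all 13 stops.
No 4 of the 8 bus lines cover everything (all 70 combinations miss at least one stop), so 5 is optimal.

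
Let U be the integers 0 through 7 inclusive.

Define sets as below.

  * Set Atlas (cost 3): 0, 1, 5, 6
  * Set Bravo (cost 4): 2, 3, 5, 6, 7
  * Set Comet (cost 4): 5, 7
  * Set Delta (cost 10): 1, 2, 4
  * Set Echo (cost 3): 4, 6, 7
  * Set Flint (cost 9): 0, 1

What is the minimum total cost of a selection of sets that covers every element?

10

Atlas, Bravo, Echo together cover every element (Atlas ∪ Bravo ∪ Echo = {0, 1, 2, 3, 4, 5, 6, 7}); total cost 3 + 4 + 3 = 10.
No covering selection has total cost below 10.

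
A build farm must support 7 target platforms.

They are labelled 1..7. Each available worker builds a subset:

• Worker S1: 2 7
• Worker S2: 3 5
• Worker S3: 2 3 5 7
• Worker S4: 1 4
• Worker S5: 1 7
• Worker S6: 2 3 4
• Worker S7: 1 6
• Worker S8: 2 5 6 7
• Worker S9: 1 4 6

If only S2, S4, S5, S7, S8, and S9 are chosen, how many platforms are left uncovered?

0

Union of S2, S4, S5, S7, S8, S9 = {1, 2, 3, 4, 5, 6, 7} — that's every platform, so 0 are uncovered.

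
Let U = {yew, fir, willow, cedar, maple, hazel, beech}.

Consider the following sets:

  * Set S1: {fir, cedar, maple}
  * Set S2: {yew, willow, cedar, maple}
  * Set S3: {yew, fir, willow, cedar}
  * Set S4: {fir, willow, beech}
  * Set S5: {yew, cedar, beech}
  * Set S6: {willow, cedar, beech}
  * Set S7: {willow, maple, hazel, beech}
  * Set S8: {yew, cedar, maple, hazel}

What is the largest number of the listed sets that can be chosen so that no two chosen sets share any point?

2

S4, S8 are pairwise disjoint (S4={fir,willow,beech}; S8={yew,cedar,maple,hazel}).
Every remaining set overlaps one of these, and no 3 of the listed sets are pairwise disjoint, so 2 is the maximum.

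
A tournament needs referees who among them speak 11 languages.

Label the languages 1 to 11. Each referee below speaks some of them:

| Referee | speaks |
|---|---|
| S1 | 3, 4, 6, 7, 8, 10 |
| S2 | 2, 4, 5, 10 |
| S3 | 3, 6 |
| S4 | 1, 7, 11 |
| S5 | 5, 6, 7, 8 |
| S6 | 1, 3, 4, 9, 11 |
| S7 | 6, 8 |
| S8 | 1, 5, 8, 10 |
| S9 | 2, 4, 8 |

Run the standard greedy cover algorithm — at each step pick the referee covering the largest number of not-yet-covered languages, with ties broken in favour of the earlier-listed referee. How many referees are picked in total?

3

Greedy: pick S1 (covers 6 new) → pick S6 (covers 3 new) → pick S2 (covers 2 new). Total picks: 3.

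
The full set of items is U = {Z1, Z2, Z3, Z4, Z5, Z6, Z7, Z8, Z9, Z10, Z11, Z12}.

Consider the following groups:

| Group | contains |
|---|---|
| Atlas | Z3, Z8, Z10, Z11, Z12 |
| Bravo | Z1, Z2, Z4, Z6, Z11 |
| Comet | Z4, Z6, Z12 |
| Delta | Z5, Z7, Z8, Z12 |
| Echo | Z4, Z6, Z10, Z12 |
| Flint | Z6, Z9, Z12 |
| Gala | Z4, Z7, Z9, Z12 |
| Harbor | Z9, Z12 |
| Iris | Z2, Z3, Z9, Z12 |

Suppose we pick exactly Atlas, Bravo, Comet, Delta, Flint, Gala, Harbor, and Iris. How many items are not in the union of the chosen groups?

Union of Atlas, Bravo, Comet, Delta, Flint, Gala, Harbor, Iris = {Z1, Z2, Z3, Z4, Z5, Z6, Z7, Z8, Z9, Z10, Z11, Z12} — that's every item, so 0 are uncovered.

0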